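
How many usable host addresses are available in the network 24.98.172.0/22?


Host bits = 32 - 22 = 10
Total addresses = 2^10 = 1024
Usable = total - 2 (network and broadcast)
Usable hosts: 1022


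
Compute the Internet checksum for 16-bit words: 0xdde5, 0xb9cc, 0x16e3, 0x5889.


Sum all words (with carry folding):
+ 0xdde5 = 0xdde5
+ 0xb9cc = 0x97b2
+ 0x16e3 = 0xae95
+ 0x5889 = 0x071f
One's complement: ~0x071f
Checksum = 0xf8e0


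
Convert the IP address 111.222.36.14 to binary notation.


111 = 01101111
222 = 11011110
36 = 00100100
14 = 00001110
Binary: 01101111.11011110.00100100.00001110


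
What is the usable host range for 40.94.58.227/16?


Network: 40.94.0.0
Broadcast: 40.94.255.255
First usable = network + 1
Last usable = broadcast - 1
Range: 40.94.0.1 to 40.94.255.254


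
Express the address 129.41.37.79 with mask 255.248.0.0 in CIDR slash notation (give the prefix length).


Binary: 11111111.11111000.00000000.00000000
Count leading 1s
Prefix: /13


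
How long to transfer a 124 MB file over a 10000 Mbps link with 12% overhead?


Effective throughput = 10000 * (1 - 12/100) = 8800 Mbps
File size in Mb = 124 * 8 = 992 Mb
Time = 992 / 8800
Time = 0.1127 seconds


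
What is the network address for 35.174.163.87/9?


IP:   00100011.10101110.10100011.01010111
Mask: 11111111.10000000.00000000.00000000
AND operation:
Net:  00100011.10000000.00000000.00000000
Network: 35.128.0.0/9


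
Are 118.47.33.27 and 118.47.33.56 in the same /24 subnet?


Mask: 255.255.255.0
118.47.33.27 AND mask = 118.47.33.0
118.47.33.56 AND mask = 118.47.33.0
Yes, same subnet (118.47.33.0)


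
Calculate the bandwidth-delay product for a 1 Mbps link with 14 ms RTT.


BDP = bandwidth * RTT
= 1 Mbps * 14 ms
= 1 * 1e6 * 14 / 1000 bits
= 14000 bits
= 1750 bytes
= 1.709 KB
BDP = 14000 bits (1750 bytes)


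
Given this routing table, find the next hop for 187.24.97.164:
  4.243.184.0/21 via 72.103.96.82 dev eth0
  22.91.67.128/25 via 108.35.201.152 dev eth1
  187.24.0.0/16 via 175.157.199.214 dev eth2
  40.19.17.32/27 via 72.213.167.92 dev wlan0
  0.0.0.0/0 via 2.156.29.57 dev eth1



Longest prefix match for 187.24.97.164:
  /21 4.243.184.0: no
  /25 22.91.67.128: no
  /16 187.24.0.0: MATCH
  /27 40.19.17.32: no
  /0 0.0.0.0: MATCH
Selected: next-hop 175.157.199.214 via eth2 (matched /16)


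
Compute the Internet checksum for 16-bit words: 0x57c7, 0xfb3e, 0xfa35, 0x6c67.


Sum all words (with carry folding):
+ 0x57c7 = 0x57c7
+ 0xfb3e = 0x5306
+ 0xfa35 = 0x4d3c
+ 0x6c67 = 0xb9a3
One's complement: ~0xb9a3
Checksum = 0x465c


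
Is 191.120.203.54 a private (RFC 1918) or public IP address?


RFC 1918 private ranges:
  10.0.0.0/8 (10.0.0.0 - 10.255.255.255)
  172.16.0.0/12 (172.16.0.0 - 172.31.255.255)
  192.168.0.0/16 (192.168.0.0 - 192.168.255.255)
Public (not in any RFC 1918 range)


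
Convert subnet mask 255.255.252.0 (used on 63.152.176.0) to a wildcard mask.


Subnet mask: 255.255.252.0
Wildcard = 255.255.255.255 - subnet mask
255 - 255 = 0
255 - 255 = 0
255 - 252 = 3
255 - 0 = 255
Wildcard: 0.0.3.255


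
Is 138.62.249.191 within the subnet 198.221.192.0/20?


Subnet network: 198.221.192.0
Test IP AND mask: 138.62.240.0
No, 138.62.249.191 is not in 198.221.192.0/20


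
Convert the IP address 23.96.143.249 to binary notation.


23 = 00010111
96 = 01100000
143 = 10001111
249 = 11111001
Binary: 00010111.01100000.10001111.11111001


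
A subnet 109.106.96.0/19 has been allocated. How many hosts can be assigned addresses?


Host bits = 32 - 19 = 13
Total addresses = 2^13 = 8192
Usable = total - 2 (network and broadcast)
Usable hosts: 8190


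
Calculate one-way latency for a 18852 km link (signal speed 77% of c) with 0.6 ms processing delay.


Speed = 0.77 * 3e5 km/s = 231000 km/s
Propagation delay = 18852 / 231000 = 0.0816 s = 81.6104 ms
Processing delay = 0.6 ms
Total one-way latency = 82.2104 ms


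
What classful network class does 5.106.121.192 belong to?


First octet: 5
Binary: 00000101
0xxxxxxx -> Class A (1-126)
Class A, default mask 255.0.0.0 (/8)


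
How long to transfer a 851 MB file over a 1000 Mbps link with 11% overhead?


Effective throughput = 1000 * (1 - 11/100) = 890 Mbps
File size in Mb = 851 * 8 = 6808 Mb
Time = 6808 / 890
Time = 7.6494 seconds


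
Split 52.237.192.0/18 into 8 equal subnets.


New prefix = 18 + 3 = 21
Each subnet has 2048 addresses
  52.237.192.0/21
  52.237.200.0/21
  52.237.208.0/21
  52.237.216.0/21
  52.237.224.0/21
  52.237.232.0/21
  52.237.240.0/21
  52.237.248.0/21
Subnets: 52.237.192.0/21, 52.237.200.0/21, 52.237.208.0/21, 52.237.216.0/21, 52.237.224.0/21, 52.237.232.0/21, 52.237.240.0/21, 52.237.248.0/21


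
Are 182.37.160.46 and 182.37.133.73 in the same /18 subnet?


Mask: 255.255.192.0
182.37.160.46 AND mask = 182.37.128.0
182.37.133.73 AND mask = 182.37.128.0
Yes, same subnet (182.37.128.0)


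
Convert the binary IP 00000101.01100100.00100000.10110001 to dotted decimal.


00000101 = 5
01100100 = 100
00100000 = 32
10110001 = 177
IP: 5.100.32.177


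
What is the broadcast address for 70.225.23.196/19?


Network: 70.225.0.0/19
Host bits = 13
Set all host bits to 1:
Broadcast: 70.225.31.255


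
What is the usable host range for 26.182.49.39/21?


Network: 26.182.48.0
Broadcast: 26.182.55.255
First usable = network + 1
Last usable = broadcast - 1
Range: 26.182.48.1 to 26.182.55.254


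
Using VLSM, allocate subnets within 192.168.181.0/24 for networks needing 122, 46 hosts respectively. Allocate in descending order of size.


122 hosts -> /25 (126 usable): 192.168.181.0/25
46 hosts -> /26 (62 usable): 192.168.181.128/26
Allocation: 192.168.181.0/25 (122 hosts, 126 usable); 192.168.181.128/26 (46 hosts, 62 usable)


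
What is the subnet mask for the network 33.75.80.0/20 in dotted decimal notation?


/20 means 20 network bits, 12 host bits
Binary: 11111111111111111111000000000000
Mask: 255.255.240.0


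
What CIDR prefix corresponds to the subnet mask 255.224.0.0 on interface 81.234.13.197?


Binary: 11111111.11100000.00000000.00000000
Count leading 1s
Prefix: /11


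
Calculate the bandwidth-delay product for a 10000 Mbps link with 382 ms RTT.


BDP = bandwidth * RTT
= 10000 Mbps * 382 ms
= 10000 * 1e6 * 382 / 1000 bits
= 3820000000 bits
= 477500000 bytes
= 466308.5938 KB
BDP = 3820000000 bits (477500000 bytes)


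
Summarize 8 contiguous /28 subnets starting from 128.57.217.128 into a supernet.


Original prefix: /28
Number of subnets: 8 = 2^3
New prefix = 28 - 3 = 25
Supernet: 128.57.217.128/25


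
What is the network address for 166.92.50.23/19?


IP:   10100110.01011100.00110010.00010111
Mask: 11111111.11111111.11100000.00000000
AND operation:
Net:  10100110.01011100.00100000.00000000
Network: 166.92.32.0/19


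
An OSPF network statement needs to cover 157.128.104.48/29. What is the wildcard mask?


Subnet mask: 255.255.255.248
Wildcard = 255.255.255.255 - subnet mask
255 - 255 = 0
255 - 255 = 0
255 - 255 = 0
255 - 248 = 7
Wildcard: 0.0.0.7


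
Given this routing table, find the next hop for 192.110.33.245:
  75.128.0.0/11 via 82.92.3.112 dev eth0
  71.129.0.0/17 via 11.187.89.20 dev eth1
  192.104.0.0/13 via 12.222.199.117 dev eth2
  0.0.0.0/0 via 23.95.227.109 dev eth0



Longest prefix match for 192.110.33.245:
  /11 75.128.0.0: no
  /17 71.129.0.0: no
  /13 192.104.0.0: MATCH
  /0 0.0.0.0: MATCH
Selected: next-hop 12.222.199.117 via eth2 (matched /13)


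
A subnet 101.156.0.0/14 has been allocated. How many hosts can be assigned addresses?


Host bits = 32 - 14 = 18
Total addresses = 2^18 = 262144
Usable = total - 2 (network and broadcast)
Usable hosts: 262142


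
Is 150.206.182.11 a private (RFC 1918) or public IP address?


RFC 1918 private ranges:
  10.0.0.0/8 (10.0.0.0 - 10.255.255.255)
  172.16.0.0/12 (172.16.0.0 - 172.31.255.255)
  192.168.0.0/16 (192.168.0.0 - 192.168.255.255)
Public (not in any RFC 1918 range)


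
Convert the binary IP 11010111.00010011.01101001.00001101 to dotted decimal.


11010111 = 215
00010011 = 19
01101001 = 105
00001101 = 13
IP: 215.19.105.13


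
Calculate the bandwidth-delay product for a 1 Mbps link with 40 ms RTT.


BDP = bandwidth * RTT
= 1 Mbps * 40 ms
= 1 * 1e6 * 40 / 1000 bits
= 40000 bits
= 5000 bytes
= 4.8828 KB
BDP = 40000 bits (5000 bytes)


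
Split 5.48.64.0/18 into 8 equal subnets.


New prefix = 18 + 3 = 21
Each subnet has 2048 addresses
  5.48.64.0/21
  5.48.72.0/21
  5.48.80.0/21
  5.48.88.0/21
  5.48.96.0/21
  5.48.104.0/21
  5.48.112.0/21
  5.48.120.0/21
Subnets: 5.48.64.0/21, 5.48.72.0/21, 5.48.80.0/21, 5.48.88.0/21, 5.48.96.0/21, 5.48.104.0/21, 5.48.112.0/21, 5.48.120.0/21


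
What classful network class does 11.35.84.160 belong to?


First octet: 11
Binary: 00001011
0xxxxxxx -> Class A (1-126)
Class A, default mask 255.0.0.0 (/8)


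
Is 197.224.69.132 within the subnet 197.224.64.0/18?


Subnet network: 197.224.64.0
Test IP AND mask: 197.224.64.0
Yes, 197.224.69.132 is in 197.224.64.0/18


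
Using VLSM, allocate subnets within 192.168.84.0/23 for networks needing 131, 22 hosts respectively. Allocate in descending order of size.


131 hosts -> /24 (254 usable): 192.168.84.0/24
22 hosts -> /27 (30 usable): 192.168.85.0/27
Allocation: 192.168.84.0/24 (131 hosts, 254 usable); 192.168.85.0/27 (22 hosts, 30 usable)


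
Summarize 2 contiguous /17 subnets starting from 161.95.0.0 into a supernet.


Original prefix: /17
Number of subnets: 2 = 2^1
New prefix = 17 - 1 = 16
Supernet: 161.95.0.0/16


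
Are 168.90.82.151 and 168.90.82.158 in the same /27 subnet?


Mask: 255.255.255.224
168.90.82.151 AND mask = 168.90.82.128
168.90.82.158 AND mask = 168.90.82.128
Yes, same subnet (168.90.82.128)


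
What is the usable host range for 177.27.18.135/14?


Network: 177.24.0.0
Broadcast: 177.27.255.255
First usable = network + 1
Last usable = broadcast - 1
Range: 177.24.0.1 to 177.27.255.254


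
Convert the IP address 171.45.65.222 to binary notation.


171 = 10101011
45 = 00101101
65 = 01000001
222 = 11011110
Binary: 10101011.00101101.01000001.11011110


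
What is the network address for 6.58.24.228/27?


IP:   00000110.00111010.00011000.11100100
Mask: 11111111.11111111.11111111.11100000
AND operation:
Net:  00000110.00111010.00011000.11100000
Network: 6.58.24.224/27


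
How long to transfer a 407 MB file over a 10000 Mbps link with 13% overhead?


Effective throughput = 10000 * (1 - 13/100) = 8700 Mbps
File size in Mb = 407 * 8 = 3256 Mb
Time = 3256 / 8700
Time = 0.3743 seconds


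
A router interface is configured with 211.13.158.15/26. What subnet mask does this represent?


/26 means 26 network bits, 6 host bits
Binary: 11111111111111111111111111000000
Mask: 255.255.255.192


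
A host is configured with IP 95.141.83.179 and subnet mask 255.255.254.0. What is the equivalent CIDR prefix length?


Binary: 11111111.11111111.11111110.00000000
Count leading 1s
Prefix: /23


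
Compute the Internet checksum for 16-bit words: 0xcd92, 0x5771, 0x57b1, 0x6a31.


Sum all words (with carry folding):
+ 0xcd92 = 0xcd92
+ 0x5771 = 0x2504
+ 0x57b1 = 0x7cb5
+ 0x6a31 = 0xe6e6
One's complement: ~0xe6e6
Checksum = 0x1919


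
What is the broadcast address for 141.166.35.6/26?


Network: 141.166.35.0/26
Host bits = 6
Set all host bits to 1:
Broadcast: 141.166.35.63


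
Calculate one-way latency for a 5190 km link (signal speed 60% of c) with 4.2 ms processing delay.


Speed = 0.6 * 3e5 km/s = 180000 km/s
Propagation delay = 5190 / 180000 = 0.0288 s = 28.8333 ms
Processing delay = 4.2 ms
Total one-way latency = 33.0333 ms


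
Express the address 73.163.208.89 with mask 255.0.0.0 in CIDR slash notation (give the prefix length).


Binary: 11111111.00000000.00000000.00000000
Count leading 1s
Prefix: /8


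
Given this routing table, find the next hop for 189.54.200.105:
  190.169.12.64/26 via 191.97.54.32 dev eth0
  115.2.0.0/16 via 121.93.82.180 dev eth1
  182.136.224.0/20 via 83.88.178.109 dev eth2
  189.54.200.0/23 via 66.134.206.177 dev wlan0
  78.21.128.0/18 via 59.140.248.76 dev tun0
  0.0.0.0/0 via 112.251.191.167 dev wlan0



Longest prefix match for 189.54.200.105:
  /26 190.169.12.64: no
  /16 115.2.0.0: no
  /20 182.136.224.0: no
  /23 189.54.200.0: MATCH
  /18 78.21.128.0: no
  /0 0.0.0.0: MATCH
Selected: next-hop 66.134.206.177 via wlan0 (matched /23)


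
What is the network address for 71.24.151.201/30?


IP:   01000111.00011000.10010111.11001001
Mask: 11111111.11111111.11111111.11111100
AND operation:
Net:  01000111.00011000.10010111.11001000
Network: 71.24.151.200/30


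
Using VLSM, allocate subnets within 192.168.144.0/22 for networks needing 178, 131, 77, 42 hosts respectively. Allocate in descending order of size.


178 hosts -> /24 (254 usable): 192.168.144.0/24
131 hosts -> /24 (254 usable): 192.168.145.0/24
77 hosts -> /25 (126 usable): 192.168.146.0/25
42 hosts -> /26 (62 usable): 192.168.146.128/26
Allocation: 192.168.144.0/24 (178 hosts, 254 usable); 192.168.145.0/24 (131 hosts, 254 usable); 192.168.146.0/25 (77 hosts, 126 usable); 192.168.146.128/26 (42 hosts, 62 usable)


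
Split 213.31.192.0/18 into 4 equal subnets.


New prefix = 18 + 2 = 20
Each subnet has 4096 addresses
  213.31.192.0/20
  213.31.208.0/20
  213.31.224.0/20
  213.31.240.0/20
Subnets: 213.31.192.0/20, 213.31.208.0/20, 213.31.224.0/20, 213.31.240.0/20


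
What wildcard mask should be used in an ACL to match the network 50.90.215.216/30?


Subnet mask: 255.255.255.252
Wildcard = 255.255.255.255 - subnet mask
255 - 255 = 0
255 - 255 = 0
255 - 255 = 0
255 - 252 = 3
Wildcard: 0.0.0.3


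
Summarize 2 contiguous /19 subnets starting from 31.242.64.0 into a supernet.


Original prefix: /19
Number of subnets: 2 = 2^1
New prefix = 19 - 1 = 18
Supernet: 31.242.64.0/18


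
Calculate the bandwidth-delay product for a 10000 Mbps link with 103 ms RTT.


BDP = bandwidth * RTT
= 10000 Mbps * 103 ms
= 10000 * 1e6 * 103 / 1000 bits
= 1030000000 bits
= 128750000 bytes
= 125732.4219 KB
BDP = 1030000000 bits (128750000 bytes)


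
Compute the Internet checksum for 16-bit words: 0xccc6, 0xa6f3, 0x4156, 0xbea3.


Sum all words (with carry folding):
+ 0xccc6 = 0xccc6
+ 0xa6f3 = 0x73ba
+ 0x4156 = 0xb510
+ 0xbea3 = 0x73b4
One's complement: ~0x73b4
Checksum = 0x8c4b


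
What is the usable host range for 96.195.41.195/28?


Network: 96.195.41.192
Broadcast: 96.195.41.207
First usable = network + 1
Last usable = broadcast - 1
Range: 96.195.41.193 to 96.195.41.206


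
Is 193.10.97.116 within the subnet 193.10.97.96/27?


Subnet network: 193.10.97.96
Test IP AND mask: 193.10.97.96
Yes, 193.10.97.116 is in 193.10.97.96/27


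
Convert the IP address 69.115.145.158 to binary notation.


69 = 01000101
115 = 01110011
145 = 10010001
158 = 10011110
Binary: 01000101.01110011.10010001.10011110


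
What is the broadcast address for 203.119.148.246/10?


Network: 203.64.0.0/10
Host bits = 22
Set all host bits to 1:
Broadcast: 203.127.255.255


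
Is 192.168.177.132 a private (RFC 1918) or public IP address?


RFC 1918 private ranges:
  10.0.0.0/8 (10.0.0.0 - 10.255.255.255)
  172.16.0.0/12 (172.16.0.0 - 172.31.255.255)
  192.168.0.0/16 (192.168.0.0 - 192.168.255.255)
Private (in 192.168.0.0/16)


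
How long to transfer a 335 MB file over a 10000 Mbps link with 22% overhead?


Effective throughput = 10000 * (1 - 22/100) = 7800 Mbps
File size in Mb = 335 * 8 = 2680 Mb
Time = 2680 / 7800
Time = 0.3436 seconds


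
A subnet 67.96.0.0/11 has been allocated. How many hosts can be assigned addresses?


Host bits = 32 - 11 = 21
Total addresses = 2^21 = 2097152
Usable = total - 2 (network and broadcast)
Usable hosts: 2097150


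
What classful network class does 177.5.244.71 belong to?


First octet: 177
Binary: 10110001
10xxxxxx -> Class B (128-191)
Class B, default mask 255.255.0.0 (/16)


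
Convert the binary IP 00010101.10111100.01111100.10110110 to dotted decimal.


00010101 = 21
10111100 = 188
01111100 = 124
10110110 = 182
IP: 21.188.124.182


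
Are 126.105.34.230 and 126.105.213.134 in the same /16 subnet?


Mask: 255.255.0.0
126.105.34.230 AND mask = 126.105.0.0
126.105.213.134 AND mask = 126.105.0.0
Yes, same subnet (126.105.0.0)


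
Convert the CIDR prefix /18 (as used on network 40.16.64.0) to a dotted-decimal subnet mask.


/18 means 18 network bits, 14 host bits
Binary: 11111111111111111100000000000000
Mask: 255.255.192.0


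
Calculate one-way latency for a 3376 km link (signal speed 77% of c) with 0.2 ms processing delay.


Speed = 0.77 * 3e5 km/s = 231000 km/s
Propagation delay = 3376 / 231000 = 0.0146 s = 14.6147 ms
Processing delay = 0.2 ms
Total one-way latency = 14.8147 ms


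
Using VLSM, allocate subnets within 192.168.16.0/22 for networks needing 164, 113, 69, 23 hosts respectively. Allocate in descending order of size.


164 hosts -> /24 (254 usable): 192.168.16.0/24
113 hosts -> /25 (126 usable): 192.168.17.0/25
69 hosts -> /25 (126 usable): 192.168.17.128/25
23 hosts -> /27 (30 usable): 192.168.18.0/27
Allocation: 192.168.16.0/24 (164 hosts, 254 usable); 192.168.17.0/25 (113 hosts, 126 usable); 192.168.17.128/25 (69 hosts, 126 usable); 192.168.18.0/27 (23 hosts, 30 usable)


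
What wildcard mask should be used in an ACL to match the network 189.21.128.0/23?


Subnet mask: 255.255.254.0
Wildcard = 255.255.255.255 - subnet mask
255 - 255 = 0
255 - 255 = 0
255 - 254 = 1
255 - 0 = 255
Wildcard: 0.0.1.255


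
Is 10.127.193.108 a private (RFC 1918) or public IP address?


RFC 1918 private ranges:
  10.0.0.0/8 (10.0.0.0 - 10.255.255.255)
  172.16.0.0/12 (172.16.0.0 - 172.31.255.255)
  192.168.0.0/16 (192.168.0.0 - 192.168.255.255)
Private (in 10.0.0.0/8)


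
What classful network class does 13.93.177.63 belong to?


First octet: 13
Binary: 00001101
0xxxxxxx -> Class A (1-126)
Class A, default mask 255.0.0.0 (/8)


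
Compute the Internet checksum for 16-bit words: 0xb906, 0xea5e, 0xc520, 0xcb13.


Sum all words (with carry folding):
+ 0xb906 = 0xb906
+ 0xea5e = 0xa365
+ 0xc520 = 0x6886
+ 0xcb13 = 0x339a
One's complement: ~0x339a
Checksum = 0xcc65


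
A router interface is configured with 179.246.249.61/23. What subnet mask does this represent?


/23 means 23 network bits, 9 host bits
Binary: 11111111111111111111111000000000
Mask: 255.255.254.0


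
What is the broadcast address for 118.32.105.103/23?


Network: 118.32.104.0/23
Host bits = 9
Set all host bits to 1:
Broadcast: 118.32.105.255


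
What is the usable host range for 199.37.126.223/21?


Network: 199.37.120.0
Broadcast: 199.37.127.255
First usable = network + 1
Last usable = broadcast - 1
Range: 199.37.120.1 to 199.37.127.254


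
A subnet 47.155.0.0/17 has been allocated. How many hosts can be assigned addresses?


Host bits = 32 - 17 = 15
Total addresses = 2^15 = 32768
Usable = total - 2 (network and broadcast)
Usable hosts: 32766


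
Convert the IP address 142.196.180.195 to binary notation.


142 = 10001110
196 = 11000100
180 = 10110100
195 = 11000011
Binary: 10001110.11000100.10110100.11000011


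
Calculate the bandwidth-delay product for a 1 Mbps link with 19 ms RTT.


BDP = bandwidth * RTT
= 1 Mbps * 19 ms
= 1 * 1e6 * 19 / 1000 bits
= 19000 bits
= 2375 bytes
= 2.3193 KB
BDP = 19000 bits (2375 bytes)


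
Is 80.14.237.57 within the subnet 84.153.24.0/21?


Subnet network: 84.153.24.0
Test IP AND mask: 80.14.232.0
No, 80.14.237.57 is not in 84.153.24.0/21


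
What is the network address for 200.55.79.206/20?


IP:   11001000.00110111.01001111.11001110
Mask: 11111111.11111111.11110000.00000000
AND operation:
Net:  11001000.00110111.01000000.00000000
Network: 200.55.64.0/20


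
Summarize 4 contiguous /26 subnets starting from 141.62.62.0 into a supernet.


Original prefix: /26
Number of subnets: 4 = 2^2
New prefix = 26 - 2 = 24
Supernet: 141.62.62.0/24


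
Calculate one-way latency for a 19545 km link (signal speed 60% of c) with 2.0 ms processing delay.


Speed = 0.6 * 3e5 km/s = 180000 km/s
Propagation delay = 19545 / 180000 = 0.1086 s = 108.5833 ms
Processing delay = 2.0 ms
Total one-way latency = 110.5833 ms


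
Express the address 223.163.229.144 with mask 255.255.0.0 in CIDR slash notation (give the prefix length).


Binary: 11111111.11111111.00000000.00000000
Count leading 1s
Prefix: /16


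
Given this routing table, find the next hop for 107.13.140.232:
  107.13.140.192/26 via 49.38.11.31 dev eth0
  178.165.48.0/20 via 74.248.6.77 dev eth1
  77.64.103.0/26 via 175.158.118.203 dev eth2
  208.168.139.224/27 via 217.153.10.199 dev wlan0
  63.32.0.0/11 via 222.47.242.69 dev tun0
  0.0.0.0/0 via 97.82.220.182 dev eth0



Longest prefix match for 107.13.140.232:
  /26 107.13.140.192: MATCH
  /20 178.165.48.0: no
  /26 77.64.103.0: no
  /27 208.168.139.224: no
  /11 63.32.0.0: no
  /0 0.0.0.0: MATCH
Selected: next-hop 49.38.11.31 via eth0 (matched /26)


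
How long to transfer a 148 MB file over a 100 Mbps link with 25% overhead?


Effective throughput = 100 * (1 - 25/100) = 75 Mbps
File size in Mb = 148 * 8 = 1184 Mb
Time = 1184 / 75
Time = 15.7867 seconds


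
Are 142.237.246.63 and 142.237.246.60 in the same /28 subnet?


Mask: 255.255.255.240
142.237.246.63 AND mask = 142.237.246.48
142.237.246.60 AND mask = 142.237.246.48
Yes, same subnet (142.237.246.48)


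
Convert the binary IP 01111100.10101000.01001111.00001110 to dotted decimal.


01111100 = 124
10101000 = 168
01001111 = 79
00001110 = 14
IP: 124.168.79.14


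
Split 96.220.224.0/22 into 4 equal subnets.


New prefix = 22 + 2 = 24
Each subnet has 256 addresses
  96.220.224.0/24
  96.220.225.0/24
  96.220.226.0/24
  96.220.227.0/24
Subnets: 96.220.224.0/24, 96.220.225.0/24, 96.220.226.0/24, 96.220.227.0/24


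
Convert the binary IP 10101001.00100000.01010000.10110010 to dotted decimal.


10101001 = 169
00100000 = 32
01010000 = 80
10110010 = 178
IP: 169.32.80.178


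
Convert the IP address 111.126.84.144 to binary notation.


111 = 01101111
126 = 01111110
84 = 01010100
144 = 10010000
Binary: 01101111.01111110.01010100.10010000


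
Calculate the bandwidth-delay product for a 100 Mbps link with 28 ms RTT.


BDP = bandwidth * RTT
= 100 Mbps * 28 ms
= 100 * 1e6 * 28 / 1000 bits
= 2800000 bits
= 350000 bytes
= 341.7969 KB
BDP = 2800000 bits (350000 bytes)


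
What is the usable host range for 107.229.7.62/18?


Network: 107.229.0.0
Broadcast: 107.229.63.255
First usable = network + 1
Last usable = broadcast - 1
Range: 107.229.0.1 to 107.229.63.254


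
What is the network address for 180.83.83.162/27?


IP:   10110100.01010011.01010011.10100010
Mask: 11111111.11111111.11111111.11100000
AND operation:
Net:  10110100.01010011.01010011.10100000
Network: 180.83.83.160/27


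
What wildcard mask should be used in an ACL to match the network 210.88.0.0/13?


Subnet mask: 255.248.0.0
Wildcard = 255.255.255.255 - subnet mask
255 - 255 = 0
255 - 248 = 7
255 - 0 = 255
255 - 0 = 255
Wildcard: 0.7.255.255


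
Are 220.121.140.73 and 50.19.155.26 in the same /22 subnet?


Mask: 255.255.252.0
220.121.140.73 AND mask = 220.121.140.0
50.19.155.26 AND mask = 50.19.152.0
No, different subnets (220.121.140.0 vs 50.19.152.0)


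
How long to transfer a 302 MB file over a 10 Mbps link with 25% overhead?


Effective throughput = 10 * (1 - 25/100) = 7.5 Mbps
File size in Mb = 302 * 8 = 2416 Mb
Time = 2416 / 7.5
Time = 322.1333 seconds


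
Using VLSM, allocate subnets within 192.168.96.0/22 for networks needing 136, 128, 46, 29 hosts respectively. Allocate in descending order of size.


136 hosts -> /24 (254 usable): 192.168.96.0/24
128 hosts -> /24 (254 usable): 192.168.97.0/24
46 hosts -> /26 (62 usable): 192.168.98.0/26
29 hosts -> /27 (30 usable): 192.168.98.64/27
Allocation: 192.168.96.0/24 (136 hosts, 254 usable); 192.168.97.0/24 (128 hosts, 254 usable); 192.168.98.0/26 (46 hosts, 62 usable); 192.168.98.64/27 (29 hosts, 30 usable)


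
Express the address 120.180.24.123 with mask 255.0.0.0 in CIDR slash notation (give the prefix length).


Binary: 11111111.00000000.00000000.00000000
Count leading 1s
Prefix: /8


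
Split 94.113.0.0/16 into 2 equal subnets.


New prefix = 16 + 1 = 17
Each subnet has 32768 addresses
  94.113.0.0/17
  94.113.128.0/17
Subnets: 94.113.0.0/17, 94.113.128.0/17


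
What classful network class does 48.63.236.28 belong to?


First octet: 48
Binary: 00110000
0xxxxxxx -> Class A (1-126)
Class A, default mask 255.0.0.0 (/8)


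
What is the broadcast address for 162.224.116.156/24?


Network: 162.224.116.0/24
Host bits = 8
Set all host bits to 1:
Broadcast: 162.224.116.255


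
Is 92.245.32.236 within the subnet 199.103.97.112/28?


Subnet network: 199.103.97.112
Test IP AND mask: 92.245.32.224
No, 92.245.32.236 is not in 199.103.97.112/28


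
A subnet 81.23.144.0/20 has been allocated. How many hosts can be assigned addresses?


Host bits = 32 - 20 = 12
Total addresses = 2^12 = 4096
Usable = total - 2 (network and broadcast)
Usable hosts: 4094


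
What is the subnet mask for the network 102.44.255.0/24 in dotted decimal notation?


/24 means 24 network bits, 8 host bits
Binary: 11111111111111111111111100000000
Mask: 255.255.255.0


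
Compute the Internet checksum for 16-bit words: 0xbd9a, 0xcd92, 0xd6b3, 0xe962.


Sum all words (with carry folding):
+ 0xbd9a = 0xbd9a
+ 0xcd92 = 0x8b2d
+ 0xd6b3 = 0x61e1
+ 0xe962 = 0x4b44
One's complement: ~0x4b44
Checksum = 0xb4bb


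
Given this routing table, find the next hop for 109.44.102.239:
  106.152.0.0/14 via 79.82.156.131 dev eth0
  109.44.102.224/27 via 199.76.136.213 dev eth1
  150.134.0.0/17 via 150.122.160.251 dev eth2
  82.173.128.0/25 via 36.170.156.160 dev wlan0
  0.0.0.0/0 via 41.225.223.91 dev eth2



Longest prefix match for 109.44.102.239:
  /14 106.152.0.0: no
  /27 109.44.102.224: MATCH
  /17 150.134.0.0: no
  /25 82.173.128.0: no
  /0 0.0.0.0: MATCH
Selected: next-hop 199.76.136.213 via eth1 (matched /27)


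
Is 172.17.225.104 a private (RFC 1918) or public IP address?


RFC 1918 private ranges:
  10.0.0.0/8 (10.0.0.0 - 10.255.255.255)
  172.16.0.0/12 (172.16.0.0 - 172.31.255.255)
  192.168.0.0/16 (192.168.0.0 - 192.168.255.255)
Private (in 172.16.0.0/12)


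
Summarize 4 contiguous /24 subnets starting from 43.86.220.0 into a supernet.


Original prefix: /24
Number of subnets: 4 = 2^2
New prefix = 24 - 2 = 22
Supernet: 43.86.220.0/22


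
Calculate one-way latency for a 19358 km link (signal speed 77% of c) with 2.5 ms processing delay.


Speed = 0.77 * 3e5 km/s = 231000 km/s
Propagation delay = 19358 / 231000 = 0.0838 s = 83.8009 ms
Processing delay = 2.5 ms
Total one-way latency = 86.3009 ms


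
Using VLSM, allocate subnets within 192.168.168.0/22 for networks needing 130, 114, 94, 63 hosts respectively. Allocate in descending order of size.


130 hosts -> /24 (254 usable): 192.168.168.0/24
114 hosts -> /25 (126 usable): 192.168.169.0/25
94 hosts -> /25 (126 usable): 192.168.169.128/25
63 hosts -> /25 (126 usable): 192.168.170.0/25
Allocation: 192.168.168.0/24 (130 hosts, 254 usable); 192.168.169.0/25 (114 hosts, 126 usable); 192.168.169.128/25 (94 hosts, 126 usable); 192.168.170.0/25 (63 hosts, 126 usable)


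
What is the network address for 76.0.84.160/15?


IP:   01001100.00000000.01010100.10100000
Mask: 11111111.11111110.00000000.00000000
AND operation:
Net:  01001100.00000000.00000000.00000000
Network: 76.0.0.0/15


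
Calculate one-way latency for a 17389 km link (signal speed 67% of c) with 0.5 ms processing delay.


Speed = 0.67 * 3e5 km/s = 201000 km/s
Propagation delay = 17389 / 201000 = 0.0865 s = 86.5124 ms
Processing delay = 0.5 ms
Total one-way latency = 87.0124 ms


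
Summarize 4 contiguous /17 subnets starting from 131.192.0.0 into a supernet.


Original prefix: /17
Number of subnets: 4 = 2^2
New prefix = 17 - 2 = 15
Supernet: 131.192.0.0/15


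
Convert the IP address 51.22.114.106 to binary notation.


51 = 00110011
22 = 00010110
114 = 01110010
106 = 01101010
Binary: 00110011.00010110.01110010.01101010


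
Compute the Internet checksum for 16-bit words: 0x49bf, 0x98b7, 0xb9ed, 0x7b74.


Sum all words (with carry folding):
+ 0x49bf = 0x49bf
+ 0x98b7 = 0xe276
+ 0xb9ed = 0x9c64
+ 0x7b74 = 0x17d9
One's complement: ~0x17d9
Checksum = 0xe826


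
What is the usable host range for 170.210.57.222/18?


Network: 170.210.0.0
Broadcast: 170.210.63.255
First usable = network + 1
Last usable = broadcast - 1
Range: 170.210.0.1 to 170.210.63.254


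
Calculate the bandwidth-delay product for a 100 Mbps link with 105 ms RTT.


BDP = bandwidth * RTT
= 100 Mbps * 105 ms
= 100 * 1e6 * 105 / 1000 bits
= 10500000 bits
= 1312500 bytes
= 1281.7383 KB
BDP = 10500000 bits (1312500 bytes)


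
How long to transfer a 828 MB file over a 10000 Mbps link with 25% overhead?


Effective throughput = 10000 * (1 - 25/100) = 7500 Mbps
File size in Mb = 828 * 8 = 6624 Mb
Time = 6624 / 7500
Time = 0.8832 seconds


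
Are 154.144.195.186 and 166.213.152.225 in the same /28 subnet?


Mask: 255.255.255.240
154.144.195.186 AND mask = 154.144.195.176
166.213.152.225 AND mask = 166.213.152.224
No, different subnets (154.144.195.176 vs 166.213.152.224)


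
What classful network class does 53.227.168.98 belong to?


First octet: 53
Binary: 00110101
0xxxxxxx -> Class A (1-126)
Class A, default mask 255.0.0.0 (/8)


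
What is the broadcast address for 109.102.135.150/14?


Network: 109.100.0.0/14
Host bits = 18
Set all host bits to 1:
Broadcast: 109.103.255.255


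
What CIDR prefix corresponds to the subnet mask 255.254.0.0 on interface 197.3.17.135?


Binary: 11111111.11111110.00000000.00000000
Count leading 1s
Prefix: /15


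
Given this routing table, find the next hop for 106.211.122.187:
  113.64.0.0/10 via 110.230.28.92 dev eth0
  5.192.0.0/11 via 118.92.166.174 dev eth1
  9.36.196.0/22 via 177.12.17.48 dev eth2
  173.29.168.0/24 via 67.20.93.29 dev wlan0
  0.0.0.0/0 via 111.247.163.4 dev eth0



Longest prefix match for 106.211.122.187:
  /10 113.64.0.0: no
  /11 5.192.0.0: no
  /22 9.36.196.0: no
  /24 173.29.168.0: no
  /0 0.0.0.0: MATCH
Selected: next-hop 111.247.163.4 via eth0 (matched /0)


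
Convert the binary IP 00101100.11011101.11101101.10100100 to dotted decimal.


00101100 = 44
11011101 = 221
11101101 = 237
10100100 = 164
IP: 44.221.237.164


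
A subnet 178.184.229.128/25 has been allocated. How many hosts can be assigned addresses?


Host bits = 32 - 25 = 7
Total addresses = 2^7 = 128
Usable = total - 2 (network and broadcast)
Usable hosts: 126


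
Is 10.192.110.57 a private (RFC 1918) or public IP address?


RFC 1918 private ranges:
  10.0.0.0/8 (10.0.0.0 - 10.255.255.255)
  172.16.0.0/12 (172.16.0.0 - 172.31.255.255)
  192.168.0.0/16 (192.168.0.0 - 192.168.255.255)
Private (in 10.0.0.0/8)


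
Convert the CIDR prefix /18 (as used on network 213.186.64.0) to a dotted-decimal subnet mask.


/18 means 18 network bits, 14 host bits
Binary: 11111111111111111100000000000000
Mask: 255.255.192.0


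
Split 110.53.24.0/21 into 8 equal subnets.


New prefix = 21 + 3 = 24
Each subnet has 256 addresses
  110.53.24.0/24
  110.53.25.0/24
  110.53.26.0/24
  110.53.27.0/24
  110.53.28.0/24
  110.53.29.0/24
  110.53.30.0/24
  110.53.31.0/24
Subnets: 110.53.24.0/24, 110.53.25.0/24, 110.53.26.0/24, 110.53.27.0/24, 110.53.28.0/24, 110.53.29.0/24, 110.53.30.0/24, 110.53.31.0/24


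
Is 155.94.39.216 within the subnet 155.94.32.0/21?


Subnet network: 155.94.32.0
Test IP AND mask: 155.94.32.0
Yes, 155.94.39.216 is in 155.94.32.0/21


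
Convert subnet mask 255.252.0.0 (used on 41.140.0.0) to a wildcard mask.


Subnet mask: 255.252.0.0
Wildcard = 255.255.255.255 - subnet mask
255 - 255 = 0
255 - 252 = 3
255 - 0 = 255
255 - 0 = 255
Wildcard: 0.3.255.255


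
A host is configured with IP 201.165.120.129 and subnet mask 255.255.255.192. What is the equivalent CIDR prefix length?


Binary: 11111111.11111111.11111111.11000000
Count leading 1s
Prefix: /26


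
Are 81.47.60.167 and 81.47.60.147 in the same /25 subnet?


Mask: 255.255.255.128
81.47.60.167 AND mask = 81.47.60.128
81.47.60.147 AND mask = 81.47.60.128
Yes, same subnet (81.47.60.128)


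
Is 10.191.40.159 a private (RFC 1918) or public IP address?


RFC 1918 private ranges:
  10.0.0.0/8 (10.0.0.0 - 10.255.255.255)
  172.16.0.0/12 (172.16.0.0 - 172.31.255.255)
  192.168.0.0/16 (192.168.0.0 - 192.168.255.255)
Private (in 10.0.0.0/8)


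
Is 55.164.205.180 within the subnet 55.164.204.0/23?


Subnet network: 55.164.204.0
Test IP AND mask: 55.164.204.0
Yes, 55.164.205.180 is in 55.164.204.0/23


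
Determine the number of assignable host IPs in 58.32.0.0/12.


Host bits = 32 - 12 = 20
Total addresses = 2^20 = 1048576
Usable = total - 2 (network and broadcast)
Usable hosts: 1048574


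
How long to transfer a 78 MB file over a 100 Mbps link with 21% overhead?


Effective throughput = 100 * (1 - 21/100) = 79 Mbps
File size in Mb = 78 * 8 = 624 Mb
Time = 624 / 79
Time = 7.8987 seconds


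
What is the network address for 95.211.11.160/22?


IP:   01011111.11010011.00001011.10100000
Mask: 11111111.11111111.11111100.00000000
AND operation:
Net:  01011111.11010011.00001000.00000000
Network: 95.211.8.0/22


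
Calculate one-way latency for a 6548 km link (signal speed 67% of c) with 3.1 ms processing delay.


Speed = 0.67 * 3e5 km/s = 201000 km/s
Propagation delay = 6548 / 201000 = 0.0326 s = 32.5771 ms
Processing delay = 3.1 ms
Total one-way latency = 35.6771 ms


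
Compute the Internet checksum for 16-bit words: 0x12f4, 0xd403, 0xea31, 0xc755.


Sum all words (with carry folding):
+ 0x12f4 = 0x12f4
+ 0xd403 = 0xe6f7
+ 0xea31 = 0xd129
+ 0xc755 = 0x987f
One's complement: ~0x987f
Checksum = 0x6780


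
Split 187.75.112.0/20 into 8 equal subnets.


New prefix = 20 + 3 = 23
Each subnet has 512 addresses
  187.75.112.0/23
  187.75.114.0/23
  187.75.116.0/23
  187.75.118.0/23
  187.75.120.0/23
  187.75.122.0/23
  187.75.124.0/23
  187.75.126.0/23
Subnets: 187.75.112.0/23, 187.75.114.0/23, 187.75.116.0/23, 187.75.118.0/23, 187.75.120.0/23, 187.75.122.0/23, 187.75.124.0/23, 187.75.126.0/23


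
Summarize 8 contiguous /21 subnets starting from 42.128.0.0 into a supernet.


Original prefix: /21
Number of subnets: 8 = 2^3
New prefix = 21 - 3 = 18
Supernet: 42.128.0.0/18


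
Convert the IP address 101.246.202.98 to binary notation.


101 = 01100101
246 = 11110110
202 = 11001010
98 = 01100010
Binary: 01100101.11110110.11001010.01100010


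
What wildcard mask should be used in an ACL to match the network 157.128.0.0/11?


Subnet mask: 255.224.0.0
Wildcard = 255.255.255.255 - subnet mask
255 - 255 = 0
255 - 224 = 31
255 - 0 = 255
255 - 0 = 255
Wildcard: 0.31.255.255


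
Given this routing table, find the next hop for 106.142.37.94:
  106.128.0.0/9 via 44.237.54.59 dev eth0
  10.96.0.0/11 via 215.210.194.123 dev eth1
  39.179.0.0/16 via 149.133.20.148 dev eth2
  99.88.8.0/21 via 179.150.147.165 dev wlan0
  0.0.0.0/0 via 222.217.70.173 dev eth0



Longest prefix match for 106.142.37.94:
  /9 106.128.0.0: MATCH
  /11 10.96.0.0: no
  /16 39.179.0.0: no
  /21 99.88.8.0: no
  /0 0.0.0.0: MATCH
Selected: next-hop 44.237.54.59 via eth0 (matched /9)


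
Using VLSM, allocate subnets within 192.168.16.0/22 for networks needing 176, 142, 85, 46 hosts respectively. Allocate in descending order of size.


176 hosts -> /24 (254 usable): 192.168.16.0/24
142 hosts -> /24 (254 usable): 192.168.17.0/24
85 hosts -> /25 (126 usable): 192.168.18.0/25
46 hosts -> /26 (62 usable): 192.168.18.128/26
Allocation: 192.168.16.0/24 (176 hosts, 254 usable); 192.168.17.0/24 (142 hosts, 254 usable); 192.168.18.0/25 (85 hosts, 126 usable); 192.168.18.128/26 (46 hosts, 62 usable)


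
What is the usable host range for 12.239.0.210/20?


Network: 12.239.0.0
Broadcast: 12.239.15.255
First usable = network + 1
Last usable = broadcast - 1
Range: 12.239.0.1 to 12.239.15.254


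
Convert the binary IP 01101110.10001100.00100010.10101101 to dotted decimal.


01101110 = 110
10001100 = 140
00100010 = 34
10101101 = 173
IP: 110.140.34.173


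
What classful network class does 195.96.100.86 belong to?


First octet: 195
Binary: 11000011
110xxxxx -> Class C (192-223)
Class C, default mask 255.255.255.0 (/24)


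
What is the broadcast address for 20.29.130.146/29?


Network: 20.29.130.144/29
Host bits = 3
Set all host bits to 1:
Broadcast: 20.29.130.151


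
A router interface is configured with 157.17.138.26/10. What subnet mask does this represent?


/10 means 10 network bits, 22 host bits
Binary: 11111111110000000000000000000000
Mask: 255.192.0.0


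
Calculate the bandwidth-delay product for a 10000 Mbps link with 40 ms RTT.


BDP = bandwidth * RTT
= 10000 Mbps * 40 ms
= 10000 * 1e6 * 40 / 1000 bits
= 400000000 bits
= 50000000 bytes
= 48828.125 KB
BDP = 400000000 bits (50000000 bytes)


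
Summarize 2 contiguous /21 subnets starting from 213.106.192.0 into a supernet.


Original prefix: /21
Number of subnets: 2 = 2^1
New prefix = 21 - 1 = 20
Supernet: 213.106.192.0/20


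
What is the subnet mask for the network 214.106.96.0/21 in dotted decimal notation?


/21 means 21 network bits, 11 host bits
Binary: 11111111111111111111100000000000
Mask: 255.255.248.0


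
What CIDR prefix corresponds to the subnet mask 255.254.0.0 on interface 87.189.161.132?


Binary: 11111111.11111110.00000000.00000000
Count leading 1s
Prefix: /15


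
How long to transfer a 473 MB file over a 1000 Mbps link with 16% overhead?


Effective throughput = 1000 * (1 - 16/100) = 840 Mbps
File size in Mb = 473 * 8 = 3784 Mb
Time = 3784 / 840
Time = 4.5048 seconds


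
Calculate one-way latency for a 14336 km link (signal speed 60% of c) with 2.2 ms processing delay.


Speed = 0.6 * 3e5 km/s = 180000 km/s
Propagation delay = 14336 / 180000 = 0.0796 s = 79.6444 ms
Processing delay = 2.2 ms
Total one-way latency = 81.8444 ms


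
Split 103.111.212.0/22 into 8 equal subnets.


New prefix = 22 + 3 = 25
Each subnet has 128 addresses
  103.111.212.0/25
  103.111.212.128/25
  103.111.213.0/25
  103.111.213.128/25
  103.111.214.0/25
  103.111.214.128/25
  103.111.215.0/25
  103.111.215.128/25
Subnets: 103.111.212.0/25, 103.111.212.128/25, 103.111.213.0/25, 103.111.213.128/25, 103.111.214.0/25, 103.111.214.128/25, 103.111.215.0/25, 103.111.215.128/25


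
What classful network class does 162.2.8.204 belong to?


First octet: 162
Binary: 10100010
10xxxxxx -> Class B (128-191)
Class B, default mask 255.255.0.0 (/16)


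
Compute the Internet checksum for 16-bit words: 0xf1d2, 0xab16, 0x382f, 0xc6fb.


Sum all words (with carry folding):
+ 0xf1d2 = 0xf1d2
+ 0xab16 = 0x9ce9
+ 0x382f = 0xd518
+ 0xc6fb = 0x9c14
One's complement: ~0x9c14
Checksum = 0x63eb


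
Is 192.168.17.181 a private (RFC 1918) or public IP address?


RFC 1918 private ranges:
  10.0.0.0/8 (10.0.0.0 - 10.255.255.255)
  172.16.0.0/12 (172.16.0.0 - 172.31.255.255)
  192.168.0.0/16 (192.168.0.0 - 192.168.255.255)
Private (in 192.168.0.0/16)


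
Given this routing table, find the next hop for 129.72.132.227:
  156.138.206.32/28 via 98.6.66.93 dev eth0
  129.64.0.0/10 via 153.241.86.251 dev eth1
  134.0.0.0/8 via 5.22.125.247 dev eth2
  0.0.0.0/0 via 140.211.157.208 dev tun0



Longest prefix match for 129.72.132.227:
  /28 156.138.206.32: no
  /10 129.64.0.0: MATCH
  /8 134.0.0.0: no
  /0 0.0.0.0: MATCH
Selected: next-hop 153.241.86.251 via eth1 (matched /10)
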